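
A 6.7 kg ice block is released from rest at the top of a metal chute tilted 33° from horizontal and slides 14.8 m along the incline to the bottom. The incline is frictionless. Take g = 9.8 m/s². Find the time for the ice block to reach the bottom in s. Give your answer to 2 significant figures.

2.4 s

The weight component along the incline is mg sin 33° = 35.761 N and the normal force is N = mg cos 33° = 55.067 N.
With no friction, a = g sin 33° = 5.3375 m/s².
Starting from rest, L = ½at², so t = √(2L/a) = √(2 × 14.8 / 5.3375) = 2.3549 s.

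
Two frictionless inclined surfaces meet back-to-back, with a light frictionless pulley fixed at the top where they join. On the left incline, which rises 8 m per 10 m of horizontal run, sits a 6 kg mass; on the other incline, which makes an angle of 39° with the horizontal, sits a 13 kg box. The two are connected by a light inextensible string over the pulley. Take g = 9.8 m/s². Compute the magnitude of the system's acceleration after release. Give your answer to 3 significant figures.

Resolve each weight along its own incline: the 6 kg mass has component 6 × 9.8 × sin 38.66° = 36.732 N down its slope, and the 13 kg mass has 13 × 9.8 × sin 39° = 80.175 N down its slope.
The 13 kg side's 80.175 N exceeds the other side's 36.732 N, so that mass slides down and the 6 kg mass slides up. Taking that direction as positive, Newton's second law for the whole system gives 80.175 − 36.732 = (6 + 13) a, so a = 43.443 / 19 = 2.2865 m/s².

2.29 m/s²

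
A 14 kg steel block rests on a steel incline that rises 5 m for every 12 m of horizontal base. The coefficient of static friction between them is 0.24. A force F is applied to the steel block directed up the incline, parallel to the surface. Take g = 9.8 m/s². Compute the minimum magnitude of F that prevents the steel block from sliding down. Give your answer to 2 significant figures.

The normal force is N = mg cos 22.62° = 126.646 N. With F at its minimum the steel block is on the verge of sliding down, so static friction is at its maximum μ_s N = 0.24 × 126.646 = 30.395 N and acts up the slope.
Equilibrium along the incline: F + μ_s N = mg sin 22.62°, so F = 52.769 − 30.395 = 22.374 N.

22 N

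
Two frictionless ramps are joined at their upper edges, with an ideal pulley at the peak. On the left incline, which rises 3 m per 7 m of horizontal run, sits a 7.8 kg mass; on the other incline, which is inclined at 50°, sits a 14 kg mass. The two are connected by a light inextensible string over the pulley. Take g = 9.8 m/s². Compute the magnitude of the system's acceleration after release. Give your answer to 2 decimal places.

Resolve each weight along its own incline: the 7.8 kg mass has component 7.8 × 9.8 × sin 23.20° = 30.111 N down its slope, and the 14 kg mass has 14 × 9.8 × sin 50° = 105.101 N down its slope.
The 14 kg side's 105.101 N exceeds the other side's 30.111 N, so that mass slides down and the 7.8 kg mass slides up. Taking that direction as positive, Newton's second law for the whole system gives 105.101 − 30.111 = (7.8 + 14) a, so a = 74.990 / 21.8 = 3.4399 m/s².

3.44 m/s²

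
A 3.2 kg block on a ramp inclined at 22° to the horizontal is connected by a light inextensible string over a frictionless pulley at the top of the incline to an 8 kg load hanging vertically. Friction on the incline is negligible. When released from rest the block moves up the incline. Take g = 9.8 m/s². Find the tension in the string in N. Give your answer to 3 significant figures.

30.8 N

For the block on the incline: the weight component along the slope is m₁g sin 22° = 3.2 × 9.8 × 0.3746 = 11.747 N and the normal force is N = m₁g cos 22° = 29.076 N.
Newton's second law for the block (up-slope positive): T − 11.747 = 3.2 a. For the hanging load (downward positive): 8 × 9.8 − T = 8 a.
Adding the two equations eliminates T: 66.653 = 11.2 a, so a = 5.9512 m/s².
Then from the hanging load's equation, T = 8 × (9.8 − 5.9512) = 30.790 N.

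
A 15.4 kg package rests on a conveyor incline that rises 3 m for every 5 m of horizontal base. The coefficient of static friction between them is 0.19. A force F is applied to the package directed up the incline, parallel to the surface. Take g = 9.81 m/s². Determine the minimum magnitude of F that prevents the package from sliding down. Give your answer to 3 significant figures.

53.1 N

The normal force is N = mg cos 30.96° = 129.545 N. With F at its minimum the package is on the verge of sliding down, so static friction is at its maximum μ_s N = 0.19 × 129.545 = 24.614 N and acts up the slope.
Equilibrium along the incline: F + μ_s N = mg sin 30.96°, so F = 77.727 − 24.614 = 53.113 N.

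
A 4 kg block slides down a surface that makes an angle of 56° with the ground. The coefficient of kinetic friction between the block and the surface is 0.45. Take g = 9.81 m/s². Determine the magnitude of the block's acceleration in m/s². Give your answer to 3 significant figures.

5.66 m/s²

Resolving the weight along the incline: the component pulling the block down the slope is mg sin 56° = 4 × 9.81 × 0.8290 = 32.530 N, and the normal force is N = mg cos 56° = 4 × 9.81 × 0.5592 = 21.943 N.
Kinetic friction acts up the slope with magnitude f = μN = 0.45 × 21.943 = 9.874 N.
Net force along the incline is 32.530 − 9.874 = 22.656 N, so a = 22.656 / 4 = 5.6640 m/s².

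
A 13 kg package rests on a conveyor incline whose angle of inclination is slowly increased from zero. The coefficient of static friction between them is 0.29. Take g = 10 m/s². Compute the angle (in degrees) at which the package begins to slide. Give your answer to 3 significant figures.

At the threshold of sliding, static friction is at its maximum μ_s N and exactly balances the weight component along the incline: mg sin θ = μ_s mg cos θ.
Hence tan θ = μ_s = 0.29, so θ = arctan(0.29) = 16.1722°.

16.2°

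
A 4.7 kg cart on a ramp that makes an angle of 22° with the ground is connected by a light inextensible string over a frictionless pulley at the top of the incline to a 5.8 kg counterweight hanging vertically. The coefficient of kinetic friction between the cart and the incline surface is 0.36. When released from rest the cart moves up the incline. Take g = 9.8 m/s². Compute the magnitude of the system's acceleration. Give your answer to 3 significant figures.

2.31 m/s²

For the cart on the incline: the weight component along the slope is m₁g sin 22° = 4.7 × 9.8 × 0.3746 = 17.254 N and the normal force is N = m₁g cos 22° = 42.706 N.
Kinetic friction opposes the cart's motion up the incline: f = μN = 0.36 × 42.706 = 15.374 N acting down the slope.
Newton's second law for the cart (up-slope positive): T − 17.254 − 15.374 = 4.7 a. For the hanging counterweight (downward positive): 5.8 × 9.8 − T = 5.8 a.
Adding the two equations eliminates T: 24.212 = 10.5 a, so a = 2.3059 m/s².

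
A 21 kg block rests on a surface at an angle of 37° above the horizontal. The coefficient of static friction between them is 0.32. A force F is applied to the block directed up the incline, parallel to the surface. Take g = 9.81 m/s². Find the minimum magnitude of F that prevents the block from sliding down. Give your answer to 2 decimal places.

The normal force is N = mg cos 37° = 164.527 N. With F at its minimum the block is on the verge of sliding down, so static friction is at its maximum μ_s N = 0.32 × 164.527 = 52.649 N and acts up the slope.
Equilibrium along the incline: F + μ_s N = mg sin 37°, so F = 123.980 − 52.649 = 71.331 N.

71.33 N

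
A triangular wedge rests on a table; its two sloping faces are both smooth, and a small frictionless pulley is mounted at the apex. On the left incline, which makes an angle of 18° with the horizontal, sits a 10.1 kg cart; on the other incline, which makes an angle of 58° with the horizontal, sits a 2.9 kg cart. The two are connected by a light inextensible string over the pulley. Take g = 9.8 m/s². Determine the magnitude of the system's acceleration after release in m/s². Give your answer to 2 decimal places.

Resolve each weight along its own incline: the 10.1 kg mass has component 10.1 × 9.8 × sin 18° = 30.587 N down its slope, and the 2.9 kg mass has 2.9 × 9.8 × sin 58° = 24.102 N down its slope.
The 10.1 kg side's 30.587 N exceeds the other side's 24.102 N, so that mass slides down and the 2.9 kg mass slides up. Taking that direction as positive, Newton's second law for the whole system gives 30.587 − 24.102 = (10.1 + 2.9) a, so a = 6.485 / 13 = 0.4988 m/s².

0.50 m/s²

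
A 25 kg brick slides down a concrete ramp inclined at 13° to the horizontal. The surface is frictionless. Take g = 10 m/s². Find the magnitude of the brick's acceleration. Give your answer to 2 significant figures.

Resolving the weight along the incline: the component pulling the brick down the slope is mg sin 13° = 25 × 10 × 0.2250 = 56.250 N, and the normal force is N = mg cos 13° = 25 × 10 × 0.9744 = 243.600 N.
With no friction the net force along the incline is 56.250 N, so a = g sin 13° = 56.250 / 25 = 2.2500 m/s².

2.2 m/s²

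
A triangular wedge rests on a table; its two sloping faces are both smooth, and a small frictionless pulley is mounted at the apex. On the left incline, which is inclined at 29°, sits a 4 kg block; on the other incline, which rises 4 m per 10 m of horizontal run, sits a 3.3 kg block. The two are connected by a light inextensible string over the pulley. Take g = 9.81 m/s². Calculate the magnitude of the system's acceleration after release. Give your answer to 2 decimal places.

0.96 m/s²

Resolve each weight along its own incline: the 4 kg mass has component 4 × 9.81 × sin 29° = 19.024 N down its slope, and the 3.3 kg mass has 3.3 × 9.81 × sin 21.80° = 12.023 N down its slope.
The 4 kg side's 19.024 N exceeds the other side's 12.023 N, so that mass slides down and the 3.3 kg mass slides up. Taking that direction as positive, Newton's second law for the whole system gives 19.024 − 12.023 = (4 + 3.3) a, so a = 7.001 / 7.3 = 0.9590 m/s².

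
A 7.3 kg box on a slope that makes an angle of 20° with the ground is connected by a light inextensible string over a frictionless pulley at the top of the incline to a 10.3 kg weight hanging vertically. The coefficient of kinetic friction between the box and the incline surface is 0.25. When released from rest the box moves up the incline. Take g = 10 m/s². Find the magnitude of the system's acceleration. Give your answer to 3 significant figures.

3.46 m/s²

For the box on the incline: the weight component along the slope is m₁g sin 20° = 7.3 × 10 × 0.3420 = 24.966 N and the normal force is N = m₁g cos 20° = 68.598 N.
Kinetic friction opposes the box's motion up the incline: f = μN = 0.25 × 68.598 = 17.149 N acting down the slope.
Newton's second law for the box (up-slope positive): T − 24.966 − 17.149 = 7.3 a. For the hanging weight (downward positive): 10.3 × 10 − T = 10.3 a.
Adding the two equations eliminates T: 60.885 = 17.6 a, so a = 3.4594 m/s².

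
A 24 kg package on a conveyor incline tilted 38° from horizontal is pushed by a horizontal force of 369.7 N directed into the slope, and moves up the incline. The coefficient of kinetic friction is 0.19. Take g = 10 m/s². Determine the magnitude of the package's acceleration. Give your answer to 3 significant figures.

The horizontal push has components F cos 38° = 369.7 × 0.7880 = 291.324 N up the incline and F sin 38° = 369.7 × 0.6157 = 227.624 N pressing into the surface.
The normal force is therefore N = mg cos 38° + F sin 38° = 189.120 + 227.624 = 416.744 N, and kinetic friction down the slope is μN = 0.19 × 416.744 = 79.181 N.
Along the incline: F cos 38° − mg sin 38° − μN = ma, so 291.324 − 147.768 − 79.181 = 24 a, giving a = 2.6823 m/s².

2.68 m/s²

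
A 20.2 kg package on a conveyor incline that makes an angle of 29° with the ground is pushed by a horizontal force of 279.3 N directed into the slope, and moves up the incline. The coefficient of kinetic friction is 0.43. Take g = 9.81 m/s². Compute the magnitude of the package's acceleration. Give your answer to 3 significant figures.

0.765 m/s²

The horizontal push has components F cos 29° = 279.3 × 0.8746 = 244.276 N up the incline and F sin 29° = 279.3 × 0.4848 = 135.405 N pressing into the surface.
The normal force is therefore N = mg cos 29° + F sin 29° = 173.312 + 135.405 = 308.717 N, and kinetic friction down the slope is μN = 0.43 × 308.717 = 132.748 N.
Along the incline: F cos 29° − mg sin 29° − μN = ma, so 244.276 − 96.069 − 132.748 = 20.2 a, giving a = 0.7653 m/s².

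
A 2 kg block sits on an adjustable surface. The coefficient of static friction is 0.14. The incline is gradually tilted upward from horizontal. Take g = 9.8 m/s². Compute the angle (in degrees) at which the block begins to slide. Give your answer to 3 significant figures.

7.97°

At the threshold of sliding, static friction is at its maximum μ_s N and exactly balances the weight component along the incline: mg sin θ = μ_s mg cos θ.
Hence tan θ = μ_s = 0.14, so θ = arctan(0.14) = 7.9696°.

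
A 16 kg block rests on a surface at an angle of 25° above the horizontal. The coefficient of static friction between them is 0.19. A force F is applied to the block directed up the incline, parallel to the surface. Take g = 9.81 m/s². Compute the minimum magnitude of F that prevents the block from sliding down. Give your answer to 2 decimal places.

39.31 N

The normal force is N = mg cos 25° = 142.254 N. With F at its minimum the block is on the verge of sliding down, so static friction is at its maximum μ_s N = 0.19 × 142.254 = 27.028 N and acts up the slope.
Equilibrium along the incline: F + μ_s N = mg sin 25°, so F = 66.334 − 27.028 = 39.306 N.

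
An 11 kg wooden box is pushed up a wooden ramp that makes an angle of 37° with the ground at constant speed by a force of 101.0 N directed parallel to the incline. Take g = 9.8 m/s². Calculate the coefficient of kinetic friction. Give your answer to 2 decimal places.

At constant speed ΣF = 0 along the incline. The applied 101.0 N acts up the slope; the weight component mg sin 37° = 64.876 N and kinetic friction μN both act down the slope.
So 101.0 = 64.876 + μ × 86.093, giving μ = (101.0 − 64.876) / 86.093 = 0.4196.

0.42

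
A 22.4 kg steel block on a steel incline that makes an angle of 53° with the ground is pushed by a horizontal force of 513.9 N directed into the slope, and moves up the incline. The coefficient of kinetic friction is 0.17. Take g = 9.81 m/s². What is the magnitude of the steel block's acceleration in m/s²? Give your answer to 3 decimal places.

1.854 m/s²

The horizontal push has components F cos 53° = 513.9 × 0.6018 = 309.265 N up the incline and F sin 53° = 513.9 × 0.7986 = 410.401 N pressing into the surface.
The normal force is therefore N = mg cos 53° + F sin 53° = 132.242 + 410.401 = 542.643 N, and kinetic friction down the slope is μN = 0.17 × 542.643 = 92.249 N.
Along the incline: F cos 53° − mg sin 53° − μN = ma, so 309.265 − 175.488 − 92.249 = 22.4 a, giving a = 1.8539 m/s².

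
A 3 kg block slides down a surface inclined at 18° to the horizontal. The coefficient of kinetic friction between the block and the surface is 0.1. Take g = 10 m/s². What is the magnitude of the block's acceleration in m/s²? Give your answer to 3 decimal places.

Resolving the weight along the incline: the component pulling the block down the slope is mg sin 18° = 3 × 10 × 0.3090 = 9.270 N, and the normal force is N = mg cos 18° = 3 × 10 × 0.9511 = 28.533 N.
Kinetic friction acts up the slope with magnitude f = μN = 0.1 × 28.533 = 2.853 N.
Net force along the incline is 9.270 − 2.853 = 6.417 N, so a = 6.417 / 3 = 2.1390 m/s².

2.139 m/s²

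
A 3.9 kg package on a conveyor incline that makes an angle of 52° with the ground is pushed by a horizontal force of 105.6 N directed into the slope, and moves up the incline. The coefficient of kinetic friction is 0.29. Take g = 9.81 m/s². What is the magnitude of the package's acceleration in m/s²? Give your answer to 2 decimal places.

1.00 m/s²

The horizontal push has components F cos 52° = 105.6 × 0.6157 = 65.018 N up the incline and F sin 52° = 105.6 × 0.7880 = 83.213 N pressing into the surface.
The normal force is therefore N = mg cos 52° + F sin 52° = 23.556 + 83.213 = 106.769 N, and kinetic friction down the slope is μN = 0.29 × 106.769 = 30.963 N.
Along the incline: F cos 52° − mg sin 52° − μN = ma, so 65.018 − 30.148 − 30.963 = 3.9 a, giving a = 1.0018 m/s².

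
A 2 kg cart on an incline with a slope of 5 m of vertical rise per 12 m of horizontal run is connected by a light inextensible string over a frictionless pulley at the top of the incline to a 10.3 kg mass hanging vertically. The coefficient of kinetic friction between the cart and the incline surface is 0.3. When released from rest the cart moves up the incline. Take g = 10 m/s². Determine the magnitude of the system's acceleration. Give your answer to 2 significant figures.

For the cart on the incline: the weight component along the slope is m₁g sin 22.62° = 2 × 10 × 0.3846 = 7.692 N and the normal force is N = m₁g cos 22.62° = 18.462 N.
Kinetic friction opposes the cart's motion up the incline: f = μN = 0.3 × 18.462 = 5.539 N acting down the slope.
Newton's second law for the cart (up-slope positive): T − 7.692 − 5.539 = 2 a. For the hanging mass (downward positive): 10.3 × 10 − T = 10.3 a.
Adding the two equations eliminates T: 89.769 = 12.3 a, so a = 7.2983 m/s².

7.3 m/s²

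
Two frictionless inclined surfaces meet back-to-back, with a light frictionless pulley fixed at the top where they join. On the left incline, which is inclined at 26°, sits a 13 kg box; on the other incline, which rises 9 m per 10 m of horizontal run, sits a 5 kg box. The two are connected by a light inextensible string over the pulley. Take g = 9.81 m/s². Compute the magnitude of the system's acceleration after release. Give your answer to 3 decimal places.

1.283 m/s²

Resolve each weight along its own incline: the 13 kg mass has component 13 × 9.81 × sin 26° = 55.905 N down its slope, and the 5 kg mass has 5 × 9.81 × sin 41.99° = 32.813 N down its slope.
The 13 kg side's 55.905 N exceeds the other side's 32.813 N, so that mass slides down and the 5 kg mass slides up. Taking that direction as positive, Newton's second law for the whole system gives 55.905 − 32.813 = (13 + 5) a, so a = 23.092 / 18 = 1.2829 m/s².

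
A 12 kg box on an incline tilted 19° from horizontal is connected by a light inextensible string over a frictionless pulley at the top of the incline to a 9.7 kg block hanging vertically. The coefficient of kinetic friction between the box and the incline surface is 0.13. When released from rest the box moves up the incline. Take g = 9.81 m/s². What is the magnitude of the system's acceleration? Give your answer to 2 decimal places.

1.95 m/s²

For the box on the incline: the weight component along the slope is m₁g sin 19° = 12 × 9.81 × 0.3256 = 38.330 N and the normal force is N = m₁g cos 19° = 111.306 N.
Kinetic friction opposes the box's motion up the incline: f = μN = 0.13 × 111.306 = 14.470 N acting down the slope.
Newton's second law for the box (up-slope positive): T − 38.330 − 14.470 = 12 a. For the hanging block (downward positive): 9.7 × 9.81 − T = 9.7 a.
Adding the two equations eliminates T: 42.357 = 21.7 a, so a = 1.9519 m/s².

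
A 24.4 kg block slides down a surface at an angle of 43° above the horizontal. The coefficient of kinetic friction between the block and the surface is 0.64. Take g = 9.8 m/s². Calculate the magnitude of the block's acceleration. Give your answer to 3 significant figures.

2.10 m/s²

Resolving the weight along the incline: the component pulling the block down the slope is mg sin 43° = 24.4 × 9.8 × 0.6820 = 163.080 N, and the normal force is N = mg cos 43° = 24.4 × 9.8 × 0.7314 = 174.892 N.
Kinetic friction acts up the slope with magnitude f = μN = 0.64 × 174.892 = 111.931 N.
Net force along the incline is 163.080 − 111.931 = 51.149 N, so a = 51.149 / 24.4 = 2.0963 m/s².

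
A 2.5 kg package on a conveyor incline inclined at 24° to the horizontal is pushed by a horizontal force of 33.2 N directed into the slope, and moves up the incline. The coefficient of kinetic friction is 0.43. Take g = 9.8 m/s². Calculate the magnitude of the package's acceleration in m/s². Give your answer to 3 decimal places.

1.974 m/s²

The horizontal push has components F cos 24° = 33.2 × 0.9135 = 30.328 N up the incline and F sin 24° = 33.2 × 0.4067 = 13.502 N pressing into the surface.
The normal force is therefore N = mg cos 24° + F sin 24° = 22.381 + 13.502 = 35.883 N, and kinetic friction down the slope is μN = 0.43 × 35.883 = 15.430 N.
Along the incline: F cos 24° − mg sin 24° − μN = ma, so 30.328 − 9.964 − 15.430 = 2.5 a, giving a = 1.9736 m/s².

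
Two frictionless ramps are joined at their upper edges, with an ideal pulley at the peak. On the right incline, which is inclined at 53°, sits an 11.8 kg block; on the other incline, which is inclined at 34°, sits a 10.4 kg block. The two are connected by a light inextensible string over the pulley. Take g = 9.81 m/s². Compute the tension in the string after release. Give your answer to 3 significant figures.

73.6 N

Resolve each weight along its own incline: the 11.8 kg mass has component 11.8 × 9.81 × sin 53° = 92.448 N down its slope, and the 10.4 kg mass has 10.4 × 9.81 × sin 34° = 57.051 N down its slope.
The 11.8 kg side's 92.448 N exceeds the other side's 57.051 N, so that mass slides down and the 10.4 kg mass slides up. Taking that direction as positive, Newton's second law for the whole system gives 92.448 − 57.051 = (11.8 + 10.4) a, so a = 35.397 / 22.2 = 1.5945 m/s².
For the 10.4 kg mass (up-slope positive): T − 57.051 = 10.4 × 1.5945, so T = 73.634 N.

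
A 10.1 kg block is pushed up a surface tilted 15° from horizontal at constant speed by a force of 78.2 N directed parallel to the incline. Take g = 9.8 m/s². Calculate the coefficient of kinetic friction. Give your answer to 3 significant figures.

0.550

At constant speed ΣF = 0 along the incline. The applied 78.2 N acts up the slope; the weight component mg sin 15° = 25.618 N and kinetic friction μN both act down the slope.
So 78.2 = 25.618 + μ × 95.607, giving μ = (78.2 − 25.618) / 95.607 = 0.5500.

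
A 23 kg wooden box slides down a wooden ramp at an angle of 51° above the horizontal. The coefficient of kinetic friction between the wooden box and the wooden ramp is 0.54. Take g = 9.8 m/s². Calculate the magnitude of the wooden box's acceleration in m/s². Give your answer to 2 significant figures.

4.3 m/s²

Resolving the weight along the incline: the component pulling the wooden box down the slope is mg sin 51° = 23 × 9.8 × 0.7771 = 175.158 N, and the normal force is N = mg cos 51° = 23 × 9.8 × 0.6293 = 141.844 N.
Kinetic friction acts up the slope with magnitude f = μN = 0.54 × 141.844 = 76.596 N.
Net force along the incline is 175.158 − 76.596 = 98.562 N, so a = 98.562 / 23 = 4.2853 m/s².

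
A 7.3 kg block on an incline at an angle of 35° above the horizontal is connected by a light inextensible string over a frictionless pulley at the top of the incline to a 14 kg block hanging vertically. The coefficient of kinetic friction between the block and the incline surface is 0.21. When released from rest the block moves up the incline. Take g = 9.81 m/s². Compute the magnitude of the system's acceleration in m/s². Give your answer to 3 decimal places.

For the block on the incline: the weight component along the slope is m₁g sin 35° = 7.3 × 9.81 × 0.5736 = 41.077 N and the normal force is N = m₁g cos 35° = 58.662 N.
Kinetic friction opposes the block's motion up the incline: f = μN = 0.21 × 58.662 = 12.319 N acting down the slope.
Newton's second law for the block (up-slope positive): T − 41.077 − 12.319 = 7.3 a. For the hanging block (downward positive): 14 × 9.81 − T = 14 a.
Adding the two equations eliminates T: 83.944 = 21.3 a, so a = 3.9410 m/s².

3.941 m/s²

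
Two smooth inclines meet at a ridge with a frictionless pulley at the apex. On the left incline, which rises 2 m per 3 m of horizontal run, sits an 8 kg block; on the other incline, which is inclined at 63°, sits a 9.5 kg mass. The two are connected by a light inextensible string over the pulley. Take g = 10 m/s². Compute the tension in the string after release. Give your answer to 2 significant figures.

63 N

Resolve each weight along its own incline: the 8 kg mass has component 8 × 10 × sin 33.69° = 44.376 N down its slope, and the 9.5 kg mass has 9.5 × 10 × sin 63° = 84.646 N down its slope.
The 9.5 kg side's 84.646 N exceeds the other side's 44.376 N, so that mass slides down and the 8 kg mass slides up. Taking that direction as positive, Newton's second law for the whole system gives 84.646 − 44.376 = (8 + 9.5) a, so a = 40.270 / 17.5 = 2.3011 m/s².
For the 8 kg mass (up-slope positive): T − 44.376 = 8 × 2.3011, so T = 62.785 N.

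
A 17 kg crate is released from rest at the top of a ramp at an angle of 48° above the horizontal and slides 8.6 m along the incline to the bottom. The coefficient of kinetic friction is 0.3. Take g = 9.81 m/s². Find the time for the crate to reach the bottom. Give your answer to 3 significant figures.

1.80 s

The weight component along the incline is mg sin 48° = 123.934 N and the normal force is N = mg cos 48° = 111.591 N.
Friction up the slope is f = μN = 0.3 × 111.591 = 33.477 N, so the net downslope force is 123.934 − 33.477 = 90.457 N and a = 90.457 / 17 = 5.3210 m/s².
Starting from rest, L = ½at², so t = √(2L/a) = √(2 × 8.6 / 5.3210) = 1.7979 s.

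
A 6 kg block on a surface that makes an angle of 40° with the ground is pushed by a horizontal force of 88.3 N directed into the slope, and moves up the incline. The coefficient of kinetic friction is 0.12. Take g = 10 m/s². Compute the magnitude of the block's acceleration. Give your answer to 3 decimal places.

2.791 m/s²

The horizontal push has components F cos 40° = 88.3 × 0.7660 = 67.638 N up the incline and F sin 40° = 88.3 × 0.6428 = 56.759 N pressing into the surface.
The normal force is therefore N = mg cos 40° + F sin 40° = 45.960 + 56.759 = 102.719 N, and kinetic friction down the slope is μN = 0.12 × 102.719 = 12.326 N.
Along the incline: F cos 40° − mg sin 40° − μN = ma, so 67.638 − 38.568 − 12.326 = 6 a, giving a = 2.7907 m/s².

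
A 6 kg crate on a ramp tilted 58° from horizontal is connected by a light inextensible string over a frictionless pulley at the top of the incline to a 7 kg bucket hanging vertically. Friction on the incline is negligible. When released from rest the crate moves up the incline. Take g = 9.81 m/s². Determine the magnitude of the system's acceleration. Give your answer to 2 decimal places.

1.44 m/s²

For the crate on the incline: the weight component along the slope is m₁g sin 58° = 6 × 9.81 × 0.8480 = 49.913 N and the normal force is N = m₁g cos 58° = 31.191 N.
Newton's second law for the crate (up-slope positive): T − 49.913 = 6 a. For the hanging bucket (downward positive): 7 × 9.81 − T = 7 a.
Adding the two equations eliminates T: 18.757 = 13 a, so a = 1.4428 m/s².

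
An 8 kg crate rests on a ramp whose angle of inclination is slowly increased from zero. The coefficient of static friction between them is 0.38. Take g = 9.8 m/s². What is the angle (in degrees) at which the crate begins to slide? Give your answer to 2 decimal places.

20.81°

At the threshold of sliding, static friction is at its maximum μ_s N and exactly balances the weight component along the incline: mg sin θ = μ_s mg cos θ.
Hence tan θ = μ_s = 0.38, so θ = arctan(0.38) = 20.8068°.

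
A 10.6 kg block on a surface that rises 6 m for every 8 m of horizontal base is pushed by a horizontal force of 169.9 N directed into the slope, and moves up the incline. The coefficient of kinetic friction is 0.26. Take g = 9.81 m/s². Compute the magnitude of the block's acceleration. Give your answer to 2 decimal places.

2.40 m/s²

The horizontal push has components F cos 36.87° = 169.9 × 0.8000 = 135.920 N up the incline and F sin 36.87° = 169.9 × 0.6000 = 101.940 N pressing into the surface.
The normal force is therefore N = mg cos 36.87° + F sin 36.87° = 83.189 + 101.940 = 185.129 N, and kinetic friction down the slope is μN = 0.26 × 185.129 = 48.134 N.
Along the incline: F cos 36.87° − mg sin 36.87° − μN = ma, so 135.920 − 62.392 − 48.134 = 10.6 a, giving a = 2.3957 m/s².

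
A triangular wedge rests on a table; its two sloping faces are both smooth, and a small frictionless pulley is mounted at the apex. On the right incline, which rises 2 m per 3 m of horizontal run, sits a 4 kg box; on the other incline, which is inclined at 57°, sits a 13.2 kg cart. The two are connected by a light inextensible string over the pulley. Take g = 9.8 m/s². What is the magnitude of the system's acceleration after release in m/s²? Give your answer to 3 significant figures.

Resolve each weight along its own incline: the 4 kg mass has component 4 × 9.8 × sin 33.69° = 21.744 N down its slope, and the 13.2 kg mass has 13.2 × 9.8 × sin 57° = 108.490 N down its slope.
The 13.2 kg side's 108.490 N exceeds the other side's 21.744 N, so that mass slides down and the 4 kg mass slides up. Taking that direction as positive, Newton's second law for the whole system gives 108.490 − 21.744 = (4 + 13.2) a, so a = 86.746 / 17.2 = 5.0434 m/s².

5.04 m/s²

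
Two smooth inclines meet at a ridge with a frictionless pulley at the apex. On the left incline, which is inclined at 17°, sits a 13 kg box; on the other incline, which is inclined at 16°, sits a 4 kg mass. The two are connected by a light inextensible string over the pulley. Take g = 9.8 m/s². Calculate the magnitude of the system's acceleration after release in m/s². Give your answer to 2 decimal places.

1.56 m/s²

Resolve each weight along its own incline: the 13 kg mass has component 13 × 9.8 × sin 17° = 37.248 N down its slope, and the 4 kg mass has 4 × 9.8 × sin 16° = 10.805 N down its slope.
The 13 kg side's 37.248 N exceeds the other side's 10.805 N, so that mass slides down and the 4 kg mass slides up. Taking that direction as positive, Newton's second law for the whole system gives 37.248 − 10.805 = (13 + 4) a, so a = 26.443 / 17 = 1.5555 m/s².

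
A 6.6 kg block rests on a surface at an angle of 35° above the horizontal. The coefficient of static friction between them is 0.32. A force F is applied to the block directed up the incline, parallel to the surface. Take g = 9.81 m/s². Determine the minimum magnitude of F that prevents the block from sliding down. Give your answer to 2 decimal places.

The normal force is N = mg cos 35° = 53.037 N. With F at its minimum the block is on the verge of sliding down, so static friction is at its maximum μ_s N = 0.32 × 53.037 = 16.972 N and acts up the slope.
Equilibrium along the incline: F + μ_s N = mg sin 35°, so F = 37.137 − 16.972 = 20.165 N.

20.16 N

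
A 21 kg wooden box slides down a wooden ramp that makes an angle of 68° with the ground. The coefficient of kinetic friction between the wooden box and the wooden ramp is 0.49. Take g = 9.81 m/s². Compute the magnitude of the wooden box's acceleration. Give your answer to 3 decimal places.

Resolving the weight along the incline: the component pulling the wooden box down the slope is mg sin 68° = 21 × 9.81 × 0.9272 = 191.012 N, and the normal force is N = mg cos 68° = 21 × 9.81 × 0.3746 = 77.171 N.
Kinetic friction acts up the slope with magnitude f = μN = 0.49 × 77.171 = 37.814 N.
Net force along the incline is 191.012 − 37.814 = 153.198 N, so a = 153.198 / 21 = 7.2951 m/s².

7.295 m/s²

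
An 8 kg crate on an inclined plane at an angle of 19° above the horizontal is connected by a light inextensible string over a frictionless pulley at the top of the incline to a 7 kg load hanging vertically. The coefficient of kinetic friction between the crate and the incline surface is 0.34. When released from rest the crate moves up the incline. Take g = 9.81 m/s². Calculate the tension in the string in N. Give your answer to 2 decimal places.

60.32 N

For the crate on the incline: the weight component along the slope is m₁g sin 19° = 8 × 9.81 × 0.3256 = 25.553 N and the normal force is N = m₁g cos 19° = 74.204 N.
Kinetic friction opposes the crate's motion up the incline: f = μN = 0.34 × 74.204 = 25.229 N acting down the slope.
Newton's second law for the crate (up-slope positive): T − 25.553 − 25.229 = 8 a. For the hanging load (downward positive): 7 × 9.81 − T = 7 a.
Adding the two equations eliminates T: 17.888 = 15 a, so a = 1.1925 m/s².
Then from the hanging load's equation, T = 7 × (9.81 − 1.1925) = 60.322 N.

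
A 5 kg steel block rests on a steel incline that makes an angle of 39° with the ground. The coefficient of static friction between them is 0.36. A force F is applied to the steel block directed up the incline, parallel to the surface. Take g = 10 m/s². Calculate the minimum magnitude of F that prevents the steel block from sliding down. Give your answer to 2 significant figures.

The normal force is N = mg cos 39° = 38.857 N. With F at its minimum the steel block is on the verge of sliding down, so static friction is at its maximum μ_s N = 0.36 × 38.857 = 13.989 N and acts up the slope.
Equilibrium along the incline: F + μ_s N = mg sin 39°, so F = 31.466 − 13.989 = 17.477 N.

17 N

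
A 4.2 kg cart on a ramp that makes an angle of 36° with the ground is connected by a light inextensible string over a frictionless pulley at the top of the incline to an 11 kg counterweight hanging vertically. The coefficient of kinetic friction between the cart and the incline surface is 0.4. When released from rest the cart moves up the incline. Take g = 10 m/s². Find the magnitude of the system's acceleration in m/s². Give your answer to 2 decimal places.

For the cart on the incline: the weight component along the slope is m₁g sin 36° = 4.2 × 10 × 0.5878 = 24.688 N and the normal force is N = m₁g cos 36° = 33.979 N.
Kinetic friction opposes the cart's motion up the incline: f = μN = 0.4 × 33.979 = 13.592 N acting down the slope.
Newton's second law for the cart (up-slope positive): T − 24.688 − 13.592 = 4.2 a. For the hanging counterweight (downward positive): 11 × 10 − T = 11 a.
Adding the two equations eliminates T: 71.720 = 15.2 a, so a = 4.7184 m/s².

4.72 m/s²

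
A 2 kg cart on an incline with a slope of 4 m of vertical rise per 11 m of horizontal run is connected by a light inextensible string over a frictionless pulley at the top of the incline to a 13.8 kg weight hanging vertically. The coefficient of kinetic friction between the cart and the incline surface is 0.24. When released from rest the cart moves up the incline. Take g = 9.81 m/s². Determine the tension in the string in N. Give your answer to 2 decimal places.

26.86 N

For the cart on the incline: the weight component along the slope is m₁g sin 19.98° = 2 × 9.81 × 0.3417 = 6.704 N and the normal force is N = m₁g cos 19.98° = 18.439 N.
Kinetic friction opposes the cart's motion up the incline: f = μN = 0.24 × 18.439 = 4.425 N acting down the slope.
Newton's second law for the cart (up-slope positive): T − 6.704 − 4.425 = 2 a. For the hanging weight (downward positive): 13.8 × 9.81 − T = 13.8 a.
Adding the two equations eliminates T: 124.249 = 15.8 a, so a = 7.8639 m/s².
Then from the hanging weight's equation, T = 13.8 × (9.81 − 7.8639) = 26.856 N.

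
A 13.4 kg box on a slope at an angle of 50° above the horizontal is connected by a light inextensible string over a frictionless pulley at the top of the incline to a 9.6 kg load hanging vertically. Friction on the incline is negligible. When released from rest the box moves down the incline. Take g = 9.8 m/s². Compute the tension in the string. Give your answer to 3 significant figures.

96.8 N

For the box on the incline: the weight component along the slope is m₁g sin 50° = 13.4 × 9.8 × 0.7660 = 100.591 N and the normal force is N = m₁g cos 50° = 84.411 N.
Newton's second law for the box (down-slope positive): 100.591 − T = 13.4 a. For the hanging load (upward positive): T − 9.6 × 9.8 = 9.6 a.
Adding the two equations eliminates T: 6.511 = 23 a, so a = 0.2831 m/s².
Then from the hanging load's equation, T = 9.6 × (9.8 + 0.2831) = 96.798 N.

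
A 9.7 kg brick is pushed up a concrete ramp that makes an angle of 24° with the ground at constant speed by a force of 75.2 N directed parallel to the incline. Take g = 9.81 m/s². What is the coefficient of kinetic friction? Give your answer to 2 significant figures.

At constant speed ΣF = 0 along the incline. The applied 75.2 N acts up the slope; the weight component mg sin 24° = 38.704 N and kinetic friction μN both act down the slope.
So 75.2 = 38.704 + μ × 86.930, giving μ = (75.2 − 38.704) / 86.930 = 0.4198.

0.42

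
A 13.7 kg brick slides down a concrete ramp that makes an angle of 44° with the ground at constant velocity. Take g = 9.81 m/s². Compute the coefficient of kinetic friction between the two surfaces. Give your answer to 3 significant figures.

0.966

At constant velocity the net force along the incline is zero: mg sin 44° = μ mg cos 44°.
So μ = tan 44° = 0.6947 / 0.7193 = 0.9658.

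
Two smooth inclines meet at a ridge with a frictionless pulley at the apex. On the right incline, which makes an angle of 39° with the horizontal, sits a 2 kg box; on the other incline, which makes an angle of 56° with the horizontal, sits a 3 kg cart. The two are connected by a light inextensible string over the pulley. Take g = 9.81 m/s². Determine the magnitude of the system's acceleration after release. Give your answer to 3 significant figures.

2.41 m/s²

Resolve each weight along its own incline: the 2 kg mass has component 2 × 9.81 × sin 39° = 12.347 N down its slope, and the 3 kg mass has 3 × 9.81 × sin 56° = 24.399 N down its slope.
The 3 kg side's 24.399 N exceeds the other side's 12.347 N, so that mass slides down and the 2 kg mass slides up. Taking that direction as positive, Newton's second law for the whole system gives 24.399 − 12.347 = (2 + 3) a, so a = 12.052 / 5 = 2.4104 m/s².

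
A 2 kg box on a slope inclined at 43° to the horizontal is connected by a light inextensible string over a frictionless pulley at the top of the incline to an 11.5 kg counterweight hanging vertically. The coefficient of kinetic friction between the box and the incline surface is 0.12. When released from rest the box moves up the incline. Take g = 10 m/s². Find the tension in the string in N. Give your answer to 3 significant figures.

30.2 N

For the box on the incline: the weight component along the slope is m₁g sin 43° = 2 × 10 × 0.6820 = 13.640 N and the normal force is N = m₁g cos 43° = 14.627 N.
Kinetic friction opposes the box's motion up the incline: f = μN = 0.12 × 14.627 = 1.755 N acting down the slope.
Newton's second law for the box (up-slope positive): T − 13.640 − 1.755 = 2 a. For the hanging counterweight (downward positive): 11.5 × 10 − T = 11.5 a.
Adding the two equations eliminates T: 99.605 = 13.5 a, so a = 7.3781 m/s².
Then from the hanging counterweight's equation, T = 11.5 × (10 − 7.3781) = 30.152 N.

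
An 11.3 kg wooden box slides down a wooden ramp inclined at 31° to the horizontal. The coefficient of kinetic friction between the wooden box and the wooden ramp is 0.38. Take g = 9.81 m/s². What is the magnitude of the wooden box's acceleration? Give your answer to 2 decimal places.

Resolving the weight along the incline: the component pulling the wooden box down the slope is mg sin 31° = 11.3 × 9.81 × 0.5150 = 57.089 N, and the normal force is N = mg cos 31° = 11.3 × 9.81 × 0.8572 = 95.023 N.
Kinetic friction acts up the slope with magnitude f = μN = 0.38 × 95.023 = 36.109 N.
Net force along the incline is 57.089 − 36.109 = 20.980 N, so a = 20.980 / 11.3 = 1.8566 m/s².

1.86 m/s²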